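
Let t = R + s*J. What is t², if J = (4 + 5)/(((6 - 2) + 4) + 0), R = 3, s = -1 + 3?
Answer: 441/16 ≈ 27.563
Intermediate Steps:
s = 2
J = 9/8 (J = 9/((4 + 4) + 0) = 9/(8 + 0) = 9/8 ≈ 1.1250)
t = 21/4 (t = 3 + 2*(9/8) = 3 + 9/4 = 21/4 ≈ 5.2500)
t² = (21/4)² = 441/16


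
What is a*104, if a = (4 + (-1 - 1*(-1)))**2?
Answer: 1664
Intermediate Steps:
a = 16 (a = (4 + (-1 + 1))**2 = (4 + 0)**2 = 4**2 = 16)
a*104 = 16*104 = 1664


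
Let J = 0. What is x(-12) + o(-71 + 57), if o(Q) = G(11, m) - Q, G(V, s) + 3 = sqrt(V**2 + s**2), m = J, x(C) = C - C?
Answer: 22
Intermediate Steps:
x(C) = 0
m = 0
G(V, s) = -3 + sqrt(V**2 + s**2)
o(Q) = 8 - Q (o(Q) = (-3 + sqrt(11**2 + 0**2)) - Q = (-3 + sqrt(121 + 0)) - Q = (-3 + sqrt(121)) - Q = (-3 + 11) - Q = 8 - Q)
x(-12) + o(-71 + 57) = 0 + (8 - (-71 + 57)) = 0 + (8 - 1*(-14)) = 0 + (8 + 14) = 0 + 22 = 22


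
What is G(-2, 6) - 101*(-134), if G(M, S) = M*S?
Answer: 13522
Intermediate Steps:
G(-2, 6) - 101*(-134) = -2*6 - 101*(-134) = -12 + 13534 = 13522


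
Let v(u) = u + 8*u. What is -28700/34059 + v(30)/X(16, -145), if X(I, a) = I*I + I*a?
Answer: -11405455/11716296 ≈ -0.97347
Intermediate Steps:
X(I, a) = I² + I*a
v(u) = 9*u
-28700/34059 + v(30)/X(16, -145) = -28700/34059 + (9*30)/((16*(16 - 145))) = -28700*1/34059 + 270/((16*(-129))) = -28700/34059 + 270/(-2064) = -28700/34059 + 270*(-1/2064) = -28700/34059 - 45/344 = -11405455/11716296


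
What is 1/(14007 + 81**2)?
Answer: 1/20568 ≈ 4.8619e-5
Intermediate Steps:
1/(14007 + 81**2) = 1/(14007 + 6561) = 1/20568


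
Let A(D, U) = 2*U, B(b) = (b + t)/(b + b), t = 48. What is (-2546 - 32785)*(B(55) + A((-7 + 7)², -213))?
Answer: 1651971567/110 ≈ 1.5018e+7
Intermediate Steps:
B(b) = (48 + b)/(2*b) (B(b) = (b + 48)/(b + b) = (48 + b)/((2*b)) = (48 + b)*(1/(2*b)) = (48 + b)/(2*b))
(-2546 - 32785)*(B(55) + A((-7 + 7)², -213)) = (-2546 - 32785)*((½)*(48 + 55)/55 + 2*(-213)) = -35331*((½)*(1/55)*103 - 426) = -35331*(103/110 - 426) = -35331*(-46757/110) = 1651971567/110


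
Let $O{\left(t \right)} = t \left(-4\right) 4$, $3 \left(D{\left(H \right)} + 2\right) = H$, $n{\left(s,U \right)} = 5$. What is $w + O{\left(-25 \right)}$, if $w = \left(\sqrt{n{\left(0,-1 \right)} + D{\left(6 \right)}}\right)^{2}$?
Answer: $405$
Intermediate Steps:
$D{\left(H \right)} = -2 + \frac{H}{3}$
$O{\left(t \right)} = - 16 t$ ($O{\left(t \right)} = - 4 t 4 = - 16 t$)
$w = 5$ ($w = \left(\sqrt{5 + \left(-2 + \frac{1}{3} \cdot 6\right)}\right)^{2} = \left(\sqrt{5 + \left(-2 + 2\right)}\right)^{2} = \left(\sqrt{5 + 0}\right)^{2} = \left(\sqrt{5}\right)^{2} = 5$)
$w + O{\left(-25 \right)} = 5 - -400 = 5 + 400 = 405$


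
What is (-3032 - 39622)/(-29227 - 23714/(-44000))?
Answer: 312796000/214327381 ≈ 1.4594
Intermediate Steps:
(-3032 - 39622)/(-29227 - 23714/(-44000)) = -42654/(-29227 - 23714*(-1/44000)) = -42654/(-29227 + 11857/22000) = -42654/(-642982143/22000) = -42654*(-22000/642982143) = 312796000/214327381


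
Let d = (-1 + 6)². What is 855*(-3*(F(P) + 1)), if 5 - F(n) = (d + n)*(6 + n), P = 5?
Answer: 831060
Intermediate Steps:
d = 25 (d = 5² = 25)
F(n) = 5 - (6 + n)*(25 + n) (F(n) = 5 - (25 + n)*(6 + n) = 5 - (6 + n)*(25 + n))
855*(-3*(F(P) + 1)) = 855*(-3*((-145 - 1*5² - 31*5) + 1)) = 855*(-3*((-145 - 1*25 - 155) + 1)) = 855*(-3*((-145 - 25 - 155) + 1)) = 855*(-3*(-325 + 1)) = 855*(-3*(-324)) = 855*972 = 831060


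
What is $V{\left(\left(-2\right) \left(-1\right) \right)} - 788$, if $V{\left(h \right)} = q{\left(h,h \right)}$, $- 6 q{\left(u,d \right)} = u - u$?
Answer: $-788$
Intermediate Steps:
$q{\left(u,d \right)} = 0$ ($q{\left(u,d \right)} = - \frac{u - u}{6} = \left(- \frac{1}{6}\right) 0 = 0$)
$V{\left(h \right)} = 0$
$V{\left(\left(-2\right) \left(-1\right) \right)} - 788 = 0 - 788 = -788$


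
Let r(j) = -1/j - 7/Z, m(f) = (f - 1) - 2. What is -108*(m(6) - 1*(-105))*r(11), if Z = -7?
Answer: -116640/11 ≈ -10604.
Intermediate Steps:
m(f) = -3 + f (m(f) = (-1 + f) - 2 = -3 + f)
r(j) = 1 - 1/j (r(j) = -1/j - 7/(-7) = -1/j - 7*(-⅐) = -1/j + 1 = 1 - 1/j)
-108*(m(6) - 1*(-105))*r(11) = -108*((-3 + 6) - 1*(-105))*(-1 + 11)/11 = -108*(3 + 105)*(1/11)*10 = -108*108*10/11 = -11664*10/11 = -1*116640/11 = -116640/11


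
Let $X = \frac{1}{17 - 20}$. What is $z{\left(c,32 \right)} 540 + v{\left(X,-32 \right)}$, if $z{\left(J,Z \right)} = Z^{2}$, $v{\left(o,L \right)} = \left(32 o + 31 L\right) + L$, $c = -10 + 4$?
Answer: $\frac{1655776}{3} \approx 5.5193 \cdot 10^{5}$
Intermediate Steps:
$c = -6$
$X = - \frac{1}{3}$ ($X = \frac{1}{-3} = - \frac{1}{3} \approx -0.33333$)
$v{\left(o,L \right)} = 32 L + 32 o$ ($v{\left(o,L \right)} = \left(31 L + 32 o\right) + L = 32 L + 32 o$)
$z{\left(c,32 \right)} 540 + v{\left(X,-32 \right)} = 32^{2} \cdot 540 + \left(32 \left(-32\right) + 32 \left(- \frac{1}{3}\right)\right) = 1024 \cdot 540 - \frac{3104}{3} = 552960 - \frac{3104}{3} = \frac{1655776}{3}$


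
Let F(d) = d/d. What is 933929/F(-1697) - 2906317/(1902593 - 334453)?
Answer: 1464528515743/1568140 ≈ 9.3393e+5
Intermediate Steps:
F(d) = 1
933929/F(-1697) - 2906317/(1902593 - 334453) = 933929/1 - 2906317/(1902593 - 334453) = 933929*1 - 2906317/1568140 = 933929 - 2906317*1/1568140 = 933929 - 2906317/1568140 = 1464528515743/1568140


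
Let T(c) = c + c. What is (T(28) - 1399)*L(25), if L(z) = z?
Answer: -33575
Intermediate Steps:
T(c) = 2*c
(T(28) - 1399)*L(25) = (2*28 - 1399)*25 = (56 - 1399)*25 = -1343*25 = -33575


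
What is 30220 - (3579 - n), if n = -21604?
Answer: 5037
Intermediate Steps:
30220 - (3579 - n) = 30220 - (3579 - 1*(-21604)) = 30220 - (3579 + 21604) = 30220 - 1*25183 = 30220 - 25183 = 5037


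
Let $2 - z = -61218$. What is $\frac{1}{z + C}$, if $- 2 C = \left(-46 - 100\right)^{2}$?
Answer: $\frac{1}{50562} \approx 1.9778 \cdot 10^{-5}$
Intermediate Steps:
$z = 61220$ ($z = 2 - -61218 = 2 + 61218 = 61220$)
$C = -10658$ ($C = - \frac{\left(-46 - 100\right)^{2}}{2} = - \frac{\left(-146\right)^{2}}{2} = \left(- \frac{1}{2}\right) 21316 = -10658$)
$\frac{1}{z + C} = \frac{1}{61220 - 10658} = \frac{1}{50562}$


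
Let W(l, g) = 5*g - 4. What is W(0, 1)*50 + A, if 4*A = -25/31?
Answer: 6175/124 ≈ 49.798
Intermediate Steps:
A = -25/124 (A = (-25/31)/4 = (-25*1/31)/4 = (¼)*(-25/31) = -25/124 ≈ -0.20161)
W(l, g) = -4 + 5*g
W(0, 1)*50 + A = (-4 + 5*1)*50 - 25/124 = (-4 + 5)*50 - 25/124 = 1*50 - 25/124 = 50 - 25/124 = 6175/124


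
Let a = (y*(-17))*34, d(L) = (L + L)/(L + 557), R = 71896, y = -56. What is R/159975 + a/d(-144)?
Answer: -14850850933/319950 ≈ -46416.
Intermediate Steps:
d(L) = 2*L/(557 + L) (d(L) = (2*L)/(557 + L) = 2*L/(557 + L))
a = 32368 (a = -56*(-17)*34 = 952*34 = 32368)
R/159975 + a/d(-144) = 71896/159975 + 32368/((2*(-144)/(557 - 144))) = 71896*(1/159975) + 32368/((2*(-144)/413)) = 71896/159975 + 32368/((2*(-144)*(1/413))) = 71896/159975 + 32368/(-288/413) = 71896/159975 + 32368*(-413/288) = 71896/159975 - 835499/18 = -14850850933/319950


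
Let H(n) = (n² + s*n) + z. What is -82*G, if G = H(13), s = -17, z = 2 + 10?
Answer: 3280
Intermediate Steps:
z = 12
H(n) = 12 + n² - 17*n (H(n) = (n² - 17*n) + 12 = 12 + n² - 17*n)
G = -40 (G = 12 + 13² - 17*13 = 12 + 169 - 221 = -40)
-82*G = -82*(-40) = 3280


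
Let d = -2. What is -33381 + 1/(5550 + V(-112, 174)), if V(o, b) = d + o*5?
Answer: -166504427/4988 ≈ -33381.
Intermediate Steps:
V(o, b) = -2 + 5*o (V(o, b) = -2 + o*5 = -2 + 5*o)
-33381 + 1/(5550 + V(-112, 174)) = -33381 + 1/(5550 + (-2 + 5*(-112))) = -33381 + 1/(5550 + (-2 - 560)) = -33381 + 1/(5550 - 562) = -33381 + 1/4988 = -166504427/4988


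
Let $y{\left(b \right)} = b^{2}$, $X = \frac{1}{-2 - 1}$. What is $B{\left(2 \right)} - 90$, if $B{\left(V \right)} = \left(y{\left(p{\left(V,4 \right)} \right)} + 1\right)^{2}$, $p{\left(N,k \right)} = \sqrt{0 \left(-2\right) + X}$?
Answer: $- \frac{806}{9} \approx -89.556$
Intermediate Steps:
$X = - \frac{1}{3}$ ($X = \frac{1}{-3} = - \frac{1}{3} \approx -0.33333$)
$p{\left(N,k \right)} = \frac{i \sqrt{3}}{3}$ ($p{\left(N,k \right)} = \sqrt{0 \left(-2\right) - \frac{1}{3}} = \sqrt{0 - \frac{1}{3}} = \sqrt{- \frac{1}{3}} = \frac{i \sqrt{3}}{3}$)
$B{\left(V \right)} = \frac{4}{9}$ ($B{\left(V \right)} = \left(\left(\frac{i \sqrt{3}}{3}\right)^{2} + 1\right)^{2} = \left(- \frac{1}{3} + 1\right)^{2} = \left(\frac{2}{3}\right)^{2} = \frac{4}{9}$)
$B{\left(2 \right)} - 90 = \frac{4}{9} - 90 = - \frac{806}{9}$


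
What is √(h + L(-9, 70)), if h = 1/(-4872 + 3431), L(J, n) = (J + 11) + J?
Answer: 2*I*√3634202/1441 ≈ 2.6459*I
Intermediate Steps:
L(J, n) = 11 + 2*J (L(J, n) = (11 + J) + J = 11 + 2*J)
h = -1/1441 (h = 1/(-1441) = -1/1441 ≈ -0.00069396)
√(h + L(-9, 70)) = √(-1/1441 + (11 + 2*(-9))) = √(-1/1441 + (11 - 18)) = √(-1/1441 - 7) = √(-10088/1441) = 2*I*√3634202/1441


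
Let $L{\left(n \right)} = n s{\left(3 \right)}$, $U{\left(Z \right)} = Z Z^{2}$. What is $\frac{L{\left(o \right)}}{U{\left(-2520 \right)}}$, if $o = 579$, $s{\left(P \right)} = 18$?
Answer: $- \frac{193}{296352000} \approx -6.5125 \cdot 10^{-7}$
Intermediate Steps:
$U{\left(Z \right)} = Z^{3}$
$L{\left(n \right)} = 18 n$ ($L{\left(n \right)} = n 18 = 18 n$)
$\frac{L{\left(o \right)}}{U{\left(-2520 \right)}} = \frac{18 \cdot 579}{\left(-2520\right)^{3}} = \frac{10422}{-16003008000} = 10422 \left(- \frac{1}{16003008000}\right) = - \frac{193}{296352000}$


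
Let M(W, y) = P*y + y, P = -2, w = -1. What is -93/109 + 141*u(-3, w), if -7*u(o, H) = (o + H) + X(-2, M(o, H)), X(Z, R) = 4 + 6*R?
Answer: -92865/763 ≈ -121.71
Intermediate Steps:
M(W, y) = -y (M(W, y) = -2*y + y = -y)
u(o, H) = -4/7 - o/7 + 5*H/7 (u(o, H) = -((o + H) + (4 + 6*(-H)))/7 = -((H + o) + (4 - 6*H))/7 = -(4 + o - 5*H)/7 = -4/7 - o/7 + 5*H/7)
-93/109 + 141*u(-3, w) = -93/109 + 141*(-4/7 - ⅐*(-3) + (5/7)*(-1)) = -93*1/109 + 141*(-4/7 + 3/7 - 5/7) = -93/109 + 141*(-6/7) = -93/109 - 846/7 = -92865/763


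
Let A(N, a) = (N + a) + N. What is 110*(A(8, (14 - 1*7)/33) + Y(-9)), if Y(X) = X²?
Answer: 32080/3 ≈ 10693.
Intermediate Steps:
A(N, a) = a + 2*N
110*(A(8, (14 - 1*7)/33) + Y(-9)) = 110*(((14 - 1*7)/33 + 2*8) + (-9)²) = 110*(((14 - 7)*(1/33) + 16) + 81) = 110*((7*(1/33) + 16) + 81) = 110*((7/33 + 16) + 81) = 110*(535/33 + 81) = 110*(3208/33) = 32080/3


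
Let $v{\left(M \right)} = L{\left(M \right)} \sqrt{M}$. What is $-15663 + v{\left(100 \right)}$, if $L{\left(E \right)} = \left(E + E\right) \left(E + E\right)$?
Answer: $384337$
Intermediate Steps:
$L{\left(E \right)} = 4 E^{2}$ ($L{\left(E \right)} = 2 E 2 E = 4 E^{2}$)
$v{\left(M \right)} = 4 M^{\frac{5}{2}}$ ($v{\left(M \right)} = 4 M^{2} \sqrt{M} = 4 M^{\frac{5}{2}}$)
$-15663 + v{\left(100 \right)} = -15663 + 4 \cdot 100^{\frac{5}{2}} = -15663 + 4 \cdot 100000 = -15663 + 400000 = 384337$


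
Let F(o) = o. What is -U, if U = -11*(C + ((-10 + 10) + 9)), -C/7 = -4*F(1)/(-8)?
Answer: 121/2 ≈ 60.500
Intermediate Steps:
C = -7/2 (C = -(-28)*1/(-8) = -(-28)*1*(-⅛) = -(-28)*(-1)/8 = -7*½ = -7/2 ≈ -3.5000)
U = -121/2 (U = -11*(-7/2 + ((-10 + 10) + 9)) = -11*(-7/2 + (0 + 9)) = -11*(-7/2 + 9) = -11*11/2 = -121/2 ≈ -60.500)
-U = -1*(-121/2) = 121/2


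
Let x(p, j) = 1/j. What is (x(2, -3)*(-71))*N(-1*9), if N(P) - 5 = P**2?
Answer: 6106/3 ≈ 2035.3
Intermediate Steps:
N(P) = 5 + P**2
(x(2, -3)*(-71))*N(-1*9) = (-71/(-3))*(5 + (-1*9)**2) = (-1/3*(-71))*(5 + (-9)**2) = 71*(5 + 81)/3 = (71/3)*86 = 6106/3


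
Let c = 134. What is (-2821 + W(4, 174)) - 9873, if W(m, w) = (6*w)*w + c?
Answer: 169096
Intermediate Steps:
W(m, w) = 134 + 6*w**2 (W(m, w) = (6*w)*w + 134 = 6*w**2 + 134 = 134 + 6*w**2)
(-2821 + W(4, 174)) - 9873 = (-2821 + (134 + 6*174**2)) - 9873 = (-2821 + (134 + 6*30276)) - 9873 = (-2821 + (134 + 181656)) - 9873 = (-2821 + 181790) - 9873 = 178969 - 9873 = 169096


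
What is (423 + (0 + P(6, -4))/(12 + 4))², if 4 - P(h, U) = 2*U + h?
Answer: 11471769/64 ≈ 1.7925e+5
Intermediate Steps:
P(h, U) = 4 - h - 2*U (P(h, U) = 4 - (2*U + h) = 4 - (h + 2*U) = 4 + (-h - 2*U) = 4 - h - 2*U)
(423 + (0 + P(6, -4))/(12 + 4))² = (423 + (0 + (4 - 1*6 - 2*(-4)))/(12 + 4))² = (423 + (0 + (4 - 6 + 8))/16)² = (423 + (0 + 6)/16)² = (423 + (1/16)*6)² = (423 + 3/8)² = (3387/8)² = 11471769/64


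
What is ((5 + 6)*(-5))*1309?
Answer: -71995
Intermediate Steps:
((5 + 6)*(-5))*1309 = (11*(-5))*1309 = -55*1309 = -71995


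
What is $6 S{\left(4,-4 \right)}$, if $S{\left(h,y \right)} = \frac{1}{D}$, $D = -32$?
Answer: $- \frac{3}{16} \approx -0.1875$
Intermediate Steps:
$S{\left(h,y \right)} = - \frac{1}{32}$ ($S{\left(h,y \right)} = \frac{1}{-32} = - \frac{1}{32}$)
$6 S{\left(4,-4 \right)} = 6 \left(- \frac{1}{32}\right) = - \frac{3}{16}$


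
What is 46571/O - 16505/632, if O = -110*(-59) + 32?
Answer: -39106369/2060952 ≈ -18.975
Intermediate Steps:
O = 6522 (O = 6490 + 32 = 6522)
46571/O - 16505/632 = 46571/6522 - 16505/632 = -39106369/2060952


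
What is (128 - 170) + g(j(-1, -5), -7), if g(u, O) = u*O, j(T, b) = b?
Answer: -7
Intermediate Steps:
g(u, O) = O*u
(128 - 170) + g(j(-1, -5), -7) = (128 - 170) - 7*(-5) = -42 + 35 = -7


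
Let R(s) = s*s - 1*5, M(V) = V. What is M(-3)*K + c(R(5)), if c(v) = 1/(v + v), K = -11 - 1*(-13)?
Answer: -239/40 ≈ -5.9750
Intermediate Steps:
K = 2 (K = -11 + 13 = 2)
R(s) = -5 + s² (R(s) = s² - 5 = -5 + s²)
c(v) = 1/(2*v)
M(-3)*K + c(R(5)) = -3*2 + 1/(2*(-5 + 5²)) = -6 + 1/(2*(-5 + 25)) = -6 + (½)/20 = -6 + (½)*(1/20) = -6 + 1/40 = -239/40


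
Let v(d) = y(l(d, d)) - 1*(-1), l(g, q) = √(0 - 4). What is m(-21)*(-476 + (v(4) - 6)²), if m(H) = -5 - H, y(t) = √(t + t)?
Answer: -7616 + 16*(5 - √2*(1 + I))² ≈ -7442.3 - 162.27*I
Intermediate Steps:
l(g, q) = 2*I (l(g, q) = √(-4) = 2*I)
y(t) = √2*√t (y(t) = √(2*t) = √2*√t)
v(d) = 1 + √2*(1 + I) (v(d) = √2*√(2*I) - 1*(-1) = √2*(1 + I) + 1 = 1 + √2*(1 + I))
m(-21)*(-476 + (v(4) - 6)²) = (-5 - 1*(-21))*(-476 + ((1 + √2*(1 + I)) - 6)²) = (-5 + 21)*(-476 + (-5 + √2*(1 + I))²) = 16*(-476 + (-5 + √2*(1 + I))²) = -7616 + 16*(-5 + √2*(1 + I))²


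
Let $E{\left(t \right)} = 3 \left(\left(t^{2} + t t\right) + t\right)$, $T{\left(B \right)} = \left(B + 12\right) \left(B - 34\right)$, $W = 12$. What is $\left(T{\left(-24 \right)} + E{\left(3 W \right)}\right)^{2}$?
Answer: $73616400$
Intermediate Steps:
$T{\left(B \right)} = \left(-34 + B\right) \left(12 + B\right)$ ($T{\left(B \right)} = \left(12 + B\right) \left(-34 + B\right) = \left(-34 + B\right) \left(12 + B\right)$)
$E{\left(t \right)} = 3 t + 6 t^{2}$ ($E{\left(t \right)} = 3 \left(\left(t^{2} + t^{2}\right) + t\right) = 3 \left(2 t^{2} + t\right) = 3 \left(t + 2 t^{2}\right) = 3 t + 6 t^{2}$)
$\left(T{\left(-24 \right)} + E{\left(3 W \right)}\right)^{2} = \left(\left(-408 + \left(-24\right)^{2} - -528\right) + 3 \cdot 3 \cdot 12 \left(1 + 2 \cdot 3 \cdot 12\right)\right)^{2} = \left(\left(-408 + 576 + 528\right) + 3 \cdot 36 \left(1 + 2 \cdot 36\right)\right)^{2} = \left(696 + 3 \cdot 36 \left(1 + 72\right)\right)^{2} = \left(696 + 3 \cdot 36 \cdot 73\right)^{2} = \left(696 + 7884\right)^{2} = 8580^{2} = 73616400$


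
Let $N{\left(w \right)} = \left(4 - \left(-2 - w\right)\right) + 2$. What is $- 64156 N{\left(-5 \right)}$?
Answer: $-192468$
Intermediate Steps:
$N{\left(w \right)} = 8 + w$ ($N{\left(w \right)} = \left(4 + \left(2 + w\right)\right) + 2 = \left(6 + w\right) + 2 = 8 + w$)
$- 64156 N{\left(-5 \right)} = - 64156 \left(8 - 5\right) = \left(-64156\right) 3 = -192468$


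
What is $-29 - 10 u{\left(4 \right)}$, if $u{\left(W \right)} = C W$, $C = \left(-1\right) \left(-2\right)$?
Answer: $-109$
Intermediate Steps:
$C = 2$
$u{\left(W \right)} = 2 W$
$-29 - 10 u{\left(4 \right)} = -29 - 10 \cdot 2 \cdot 4 = -29 - 80 = -109$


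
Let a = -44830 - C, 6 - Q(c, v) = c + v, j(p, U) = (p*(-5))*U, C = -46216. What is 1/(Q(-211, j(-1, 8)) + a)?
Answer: 1/1563 ≈ 0.00063980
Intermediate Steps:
j(p, U) = -5*U*p (j(p, U) = (-5*p)*U = -5*U*p)
Q(c, v) = 6 - c - v (Q(c, v) = 6 - (c + v) = 6 + (-c - v) = 6 - c - v)
a = 1386 (a = -44830 - 1*(-46216) = -44830 + 46216 = 1386)
1/(Q(-211, j(-1, 8)) + a) = 1/((6 - 1*(-211) - (-5)*8*(-1)) + 1386) = 1/((6 + 211 - 1*40) + 1386) = 1/((6 + 211 - 40) + 1386) = 1/(177 + 1386) = 1/1563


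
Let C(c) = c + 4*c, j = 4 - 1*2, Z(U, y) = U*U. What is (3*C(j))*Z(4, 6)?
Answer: 480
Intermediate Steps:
Z(U, y) = U²
j = 2 (j = 4 - 2 = 2)
C(c) = 5*c
(3*C(j))*Z(4, 6) = (3*(5*2))*4² = (3*10)*16 = 30*16 = 480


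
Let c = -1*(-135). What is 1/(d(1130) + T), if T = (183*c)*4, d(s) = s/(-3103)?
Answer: 3103/306637330 ≈ 1.0119e-5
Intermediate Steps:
d(s) = -s/3103 (d(s) = s*(-1/3103) = -s/3103)
c = 135
T = 98820 (T = (183*135)*4 = 24705*4 = 98820)
1/(d(1130) + T) = 1/(-1/3103*1130 + 98820) = 1/(-1130/3103 + 98820) = 1/(306637330/3103) = 3103/306637330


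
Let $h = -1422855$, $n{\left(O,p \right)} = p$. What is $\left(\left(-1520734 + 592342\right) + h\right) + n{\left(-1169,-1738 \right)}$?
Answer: $-2352985$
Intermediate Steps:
$\left(\left(-1520734 + 592342\right) + h\right) + n{\left(-1169,-1738 \right)} = \left(\left(-1520734 + 592342\right) - 1422855\right) - 1738 = \left(-928392 - 1422855\right) - 1738 = -2351247 - 1738 = -2352985$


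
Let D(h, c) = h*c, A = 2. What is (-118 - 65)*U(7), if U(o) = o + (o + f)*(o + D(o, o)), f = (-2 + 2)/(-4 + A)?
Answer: -73017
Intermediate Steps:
D(h, c) = c*h
f = 0 (f = (-2 + 2)/(-4 + 2) = 0/(-2) = 0*(-1/2) = 0)
U(o) = o + o*(o + o**2) (U(o) = o + (o + 0)*(o + o*o) = o + o*(o + o**2))
(-118 - 65)*U(7) = (-118 - 65)*(7*(1 + 7 + 7**2)) = -1281*(1 + 7 + 49) = -1281*57 = -183*399 = -73017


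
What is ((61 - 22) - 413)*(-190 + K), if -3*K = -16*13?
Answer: 135388/3 ≈ 45129.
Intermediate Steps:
K = 208/3 (K = -(-16)*13/3 = -1/3*(-208) = 208/3 ≈ 69.333)
((61 - 22) - 413)*(-190 + K) = ((61 - 22) - 413)*(-190 + 208/3) = (39 - 413)*(-362/3) = -374*(-362/3) = 135388/3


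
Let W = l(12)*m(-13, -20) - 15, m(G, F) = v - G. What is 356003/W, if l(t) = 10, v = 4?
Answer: 356003/155 ≈ 2296.8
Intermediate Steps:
m(G, F) = 4 - G
W = 155 (W = 10*(4 - 1*(-13)) - 15 = 10*(4 + 13) - 15 = 10*17 - 15 = 170 - 15 = 155)
356003/W = 356003/155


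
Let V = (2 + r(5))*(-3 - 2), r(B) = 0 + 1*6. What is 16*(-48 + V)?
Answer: -1408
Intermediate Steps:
r(B) = 6 (r(B) = 0 + 6 = 6)
V = -40 (V = (2 + 6)*(-3 - 2) = 8*(-5) = -40)
16*(-48 + V) = 16*(-48 - 40) = 16*(-88) = -1408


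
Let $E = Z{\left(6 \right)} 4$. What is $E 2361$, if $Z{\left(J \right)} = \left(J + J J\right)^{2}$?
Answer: $16659216$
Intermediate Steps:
$Z{\left(J \right)} = \left(J + J^{2}\right)^{2}$
$E = 7056$ ($E = 6^{2} \left(1 + 6\right)^{2} \cdot 4 = 36 \cdot 7^{2} \cdot 4 = 36 \cdot 49 \cdot 4 = 1764 \cdot 4 = 7056$)
$E 2361 = 7056 \cdot 2361 = 16659216$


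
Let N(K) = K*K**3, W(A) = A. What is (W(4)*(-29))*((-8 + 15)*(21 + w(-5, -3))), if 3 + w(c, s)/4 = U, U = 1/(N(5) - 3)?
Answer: -2274412/311 ≈ -7313.2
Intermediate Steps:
N(K) = K**4
U = 1/622 (U = 1/(5**4 - 3) = 1/(625 - 3) = 1/622 ≈ 0.0016077)
w(c, s) = -3730/311 (w(c, s) = -12 + 4*(1/622) = -12 + 2/311 = -3730/311)
(W(4)*(-29))*((-8 + 15)*(21 + w(-5, -3))) = (4*(-29))*((-8 + 15)*(21 - 3730/311)) = -812*2801/311 = -116*19607/311 = -2274412/311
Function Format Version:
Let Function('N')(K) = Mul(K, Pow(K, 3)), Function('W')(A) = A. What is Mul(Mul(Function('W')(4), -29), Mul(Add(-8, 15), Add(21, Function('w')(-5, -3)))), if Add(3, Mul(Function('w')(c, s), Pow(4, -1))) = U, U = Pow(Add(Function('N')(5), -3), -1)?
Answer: Rational(-2274412, 311) ≈ -7313.2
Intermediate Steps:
Function('N')(K) = Pow(K, 4)
U = Rational(1, 622) (U = Pow(Add(Pow(5, 4), -3), -1) = Pow(Add(625, -3), -1) = Pow(622, -1) = Rational(1, 622) ≈ 0.0016077)
Function('w')(c, s) = Rational(-3730, 311) (Function('w')(c, s) = Add(-12, Mul(4, Rational(1, 622))) = Add(-12, Rational(2, 311)) = Rational(-3730, 311))
Mul(Mul(Function('W')(4), -29), Mul(Add(-8, 15), Add(21, Function('w')(-5, -3)))) = Mul(Mul(4, -29), Mul(Add(-8, 15), Add(21, Rational(-3730, 311)))) = Mul(-116, Mul(7, Rational(2801, 311))) = Mul(-116, Rational(19607, 311)) = Rational(-2274412, 311)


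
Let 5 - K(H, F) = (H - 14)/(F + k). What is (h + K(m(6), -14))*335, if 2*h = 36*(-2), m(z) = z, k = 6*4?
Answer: -10117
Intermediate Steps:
k = 24
h = -36 (h = (36*(-2))/2 = (½)*(-72) = -36)
K(H, F) = 5 - (-14 + H)/(24 + F) (K(H, F) = 5 - (H - 14)/(F + 24) = 5 - (-14 + H)/(24 + F))
(h + K(m(6), -14))*335 = (-36 + (134 - 1*6 + 5*(-14))/(24 - 14))*335 = (-36 + (134 - 6 - 70)/10)*335 = (-36 + (⅒)*58)*335 = (-36 + 29/5)*335 = -151/5*335 = -10117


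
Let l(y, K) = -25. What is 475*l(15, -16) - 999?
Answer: -12874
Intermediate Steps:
475*l(15, -16) - 999 = 475*(-25) - 999 = -11875 - 999 = -12874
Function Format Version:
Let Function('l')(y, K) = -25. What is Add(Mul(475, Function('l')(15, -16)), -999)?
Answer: -12874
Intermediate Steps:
Add(Mul(475, Function('l')(15, -16)), -999) = Add(Mul(475, -25), -999) = Add(-11875, -999) = -12874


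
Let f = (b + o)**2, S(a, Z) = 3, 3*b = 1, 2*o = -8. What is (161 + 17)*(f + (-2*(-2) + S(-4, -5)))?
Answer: 32752/9 ≈ 3639.1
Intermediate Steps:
o = -4 (o = (1/2)*(-8) = -4)
b = 1/3 (b = (1/3)*1 = 1/3 ≈ 0.33333)
f = 121/9 (f = (1/3 - 4)**2 = (-11/3)**2 = 121/9 ≈ 13.444)
(161 + 17)*(f + (-2*(-2) + S(-4, -5))) = (161 + 17)*(121/9 + (-2*(-2) + 3)) = 178*(121/9 + (4 + 3)) = 178*(121/9 + 7) = 178*(184/9) = 32752/9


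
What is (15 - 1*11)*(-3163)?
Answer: -12652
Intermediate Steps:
(15 - 1*11)*(-3163) = (15 - 11)*(-3163) = 4*(-3163) = -12652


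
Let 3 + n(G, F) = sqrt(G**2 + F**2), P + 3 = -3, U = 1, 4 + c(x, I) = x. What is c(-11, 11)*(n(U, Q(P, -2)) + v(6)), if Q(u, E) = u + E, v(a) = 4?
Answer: -15 - 15*sqrt(65) ≈ -135.93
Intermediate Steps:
c(x, I) = -4 + x
P = -6 (P = -3 - 3 = -6)
Q(u, E) = E + u
n(G, F) = -3 + sqrt(F**2 + G**2) (n(G, F) = -3 + sqrt(G**2 + F**2) = -3 + sqrt(F**2 + G**2))
c(-11, 11)*(n(U, Q(P, -2)) + v(6)) = (-4 - 11)*((-3 + sqrt((-2 - 6)**2 + 1**2)) + 4) = -15*((-3 + sqrt((-8)**2 + 1)) + 4) = -15*((-3 + sqrt(64 + 1)) + 4) = -15*((-3 + sqrt(65)) + 4) = -15*(1 + sqrt(65)) = -15 - 15*sqrt(65)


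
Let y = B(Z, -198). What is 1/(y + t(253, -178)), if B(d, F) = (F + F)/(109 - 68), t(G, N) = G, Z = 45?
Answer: 41/9977 ≈ 0.0041094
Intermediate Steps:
B(d, F) = 2*F/41 (B(d, F) = (2*F)/41 = (2*F)*(1/41) = 2*F/41)
y = -396/41 (y = (2/41)*(-198) = -396/41 ≈ -9.6585)
1/(y + t(253, -178)) = 1/(-396/41 + 253) = 1/(9977/41) = 41/9977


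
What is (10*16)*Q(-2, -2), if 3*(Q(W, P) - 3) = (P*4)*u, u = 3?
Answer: -800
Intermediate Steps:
Q(W, P) = 3 + 4*P (Q(W, P) = 3 + ((P*4)*3)/3 = 3 + ((4*P)*3)/3 = 3 + (12*P)/3 = 3 + 4*P)
(10*16)*Q(-2, -2) = (10*16)*(3 + 4*(-2)) = 160*(3 - 8) = 160*(-5) = -800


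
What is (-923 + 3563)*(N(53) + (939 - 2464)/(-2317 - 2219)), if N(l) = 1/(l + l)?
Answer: 9140230/10017 ≈ 912.47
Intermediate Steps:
N(l) = 1/(2*l)
(-923 + 3563)*(N(53) + (939 - 2464)/(-2317 - 2219)) = (-923 + 3563)*((½)/53 + (939 - 2464)/(-2317 - 2219)) = 2640*((½)*(1/53) - 1525/(-4536)) = 2640*(1/106 - 1525*(-1/4536)) = 2640*(1/106 + 1525/4536) = 2640*(83093/240408) = 9140230/10017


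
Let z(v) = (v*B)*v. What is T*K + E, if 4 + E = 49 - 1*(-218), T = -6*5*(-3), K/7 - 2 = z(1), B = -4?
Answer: -997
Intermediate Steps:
z(v) = -4*v² (z(v) = (v*(-4))*v = (-4*v)*v = -4*v²)
K = -14 (K = 14 + 7*(-4*1²) = 14 + 7*(-4*1) = 14 + 7*(-4) = 14 - 28 = -14)
T = 90 (T = -30*(-3) = 90)
E = 263 (E = -4 + (49 - 1*(-218)) = -4 + (49 + 218) = -4 + 267 = 263)
T*K + E = 90*(-14) + 263 = -1260 + 263 = -997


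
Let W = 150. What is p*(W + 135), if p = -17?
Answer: -4845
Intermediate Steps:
p*(W + 135) = -17*(150 + 135) = -17*285 = -4845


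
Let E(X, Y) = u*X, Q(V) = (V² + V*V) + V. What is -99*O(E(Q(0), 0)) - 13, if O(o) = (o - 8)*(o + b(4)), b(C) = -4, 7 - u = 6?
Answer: -3181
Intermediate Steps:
u = 1 (u = 7 - 1*6 = 7 - 6 = 1)
Q(V) = V + 2*V² (Q(V) = (V² + V²) + V = 2*V² + V = V + 2*V²)
E(X, Y) = X (E(X, Y) = 1*X = X)
O(o) = (-8 + o)*(-4 + o) (O(o) = (o - 8)*(o - 4) = (-8 + o)*(-4 + o))
-99*O(E(Q(0), 0)) - 13 = -99*(32 + (0*(1 + 2*0))² - 0*(1 + 2*0)) - 13 = -99*(32 + (0*(1 + 0))² - 0*(1 + 0)) - 13 = -99*(32 + (0*1)² - 0) - 13 = -99*(32 + 0² - 12*0) - 13 = -99*(32 + 0 + 0) - 13 = -99*32 - 13 = -3168 - 13 = -3181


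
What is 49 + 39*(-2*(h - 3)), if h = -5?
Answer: 673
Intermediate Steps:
49 + 39*(-2*(h - 3)) = 49 + 39*(-2*(-5 - 3)) = 49 + 39*(-2*(-8)) = 49 + 39*16 = 49 + 624 = 673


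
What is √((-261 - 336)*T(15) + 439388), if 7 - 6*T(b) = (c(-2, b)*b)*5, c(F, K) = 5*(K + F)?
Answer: 13*√5466 ≈ 961.12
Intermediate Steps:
c(F, K) = 5*F + 5*K (c(F, K) = 5*(F + K) = 5*F + 5*K)
T(b) = 7/6 - 5*b*(-10 + 5*b)/6 (T(b) = 7/6 - (5*(-2) + 5*b)*b*5/6 = 7/6 - (-10 + 5*b)*b*5/6 = 7/6 - b*(-10 + 5*b)*5/6 = 7/6 - 5*b*(-10 + 5*b)/6)
√((-261 - 336)*T(15) + 439388) = √((-261 - 336)*(7/6 - 25/6*15*(-2 + 15)) + 439388) = √(-597*(7/6 - 25/6*15*13) + 439388) = √(-597*(7/6 - 1625/2) + 439388) = √(-597*(-2434/3) + 439388) = √(484366 + 439388) = √923754 = 13*√5466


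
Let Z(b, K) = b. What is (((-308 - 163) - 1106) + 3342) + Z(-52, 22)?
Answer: 1713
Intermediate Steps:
(((-308 - 163) - 1106) + 3342) + Z(-52, 22) = (((-308 - 163) - 1106) + 3342) - 52 = ((-471 - 1106) + 3342) - 52 = (-1577 + 3342) - 52 = 1765 - 52 = 1713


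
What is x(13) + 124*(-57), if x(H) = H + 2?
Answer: -7053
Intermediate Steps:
x(H) = 2 + H
x(13) + 124*(-57) = (2 + 13) + 124*(-57) = 15 - 7068 = -7053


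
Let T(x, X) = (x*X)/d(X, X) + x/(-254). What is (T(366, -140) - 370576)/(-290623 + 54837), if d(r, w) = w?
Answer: 47016853/29944822 ≈ 1.5701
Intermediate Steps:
T(x, X) = 253*x/254 (T(x, X) = (x*X)/X + x/(-254) = (X*x)/X + x*(-1/254) = x - x/254 = 253*x/254)
(T(366, -140) - 370576)/(-290623 + 54837) = ((253/254)*366 - 370576)/(-290623 + 54837) = (46299/127 - 370576)/(-235786) = -47016853/127*(-1/235786) = 47016853/29944822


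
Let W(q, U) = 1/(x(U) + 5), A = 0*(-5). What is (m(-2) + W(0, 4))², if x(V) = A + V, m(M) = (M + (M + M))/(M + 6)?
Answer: 625/324 ≈ 1.9290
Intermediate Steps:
m(M) = 3*M/(6 + M) (m(M) = (M + 2*M)/(6 + M) = (3*M)/(6 + M) = 3*M/(6 + M))
A = 0
x(V) = V (x(V) = 0 + V = V)
W(q, U) = 1/(5 + U) (W(q, U) = 1/(U + 5) = 1/(5 + U))
(m(-2) + W(0, 4))² = (3*(-2)/(6 - 2) + 1/(5 + 4))² = (3*(-2)/4 + 1/9)² = (3*(-2)*(¼) + ⅑)² = (-3/2 + ⅑)² = (-25/18)² = 625/324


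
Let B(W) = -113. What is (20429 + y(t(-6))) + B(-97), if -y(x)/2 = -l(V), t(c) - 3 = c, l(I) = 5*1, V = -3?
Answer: 20326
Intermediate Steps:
l(I) = 5
t(c) = 3 + c
y(x) = 10 (y(x) = -(-2)*5 = -2*(-5) = 10)
(20429 + y(t(-6))) + B(-97) = (20429 + 10) - 113 = 20439 - 113 = 20326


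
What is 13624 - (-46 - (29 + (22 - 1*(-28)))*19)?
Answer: 15171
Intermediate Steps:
13624 - (-46 - (29 + (22 - 1*(-28)))*19) = 13624 - (-46 - (29 + (22 + 28))*19) = 13624 - (-46 - (29 + 50)*19) = 13624 - (-46 - 79*19) = 13624 - (-46 - 1*1501) = 13624 - (-46 - 1501) = 13624 - 1*(-1547) = 13624 + 1547 = 15171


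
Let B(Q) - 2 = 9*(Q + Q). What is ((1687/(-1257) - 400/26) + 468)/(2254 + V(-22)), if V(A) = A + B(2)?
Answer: 7374257/37094070 ≈ 0.19880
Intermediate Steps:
B(Q) = 2 + 18*Q (B(Q) = 2 + 9*(Q + Q) = 2 + 9*(2*Q) = 2 + 18*Q)
V(A) = 38 + A (V(A) = A + (2 + 18*2) = A + (2 + 36) = A + 38 = 38 + A)
((1687/(-1257) - 400/26) + 468)/(2254 + V(-22)) = ((1687/(-1257) - 400/26) + 468)/(2254 + (38 - 22)) = ((1687*(-1/1257) - 400*1/26) + 468)/(2254 + 16) = ((-1687/1257 - 200/13) + 468)/2270 = (-273331/16341 + 468)*(1/2270) = (7374257/16341)*(1/2270) = 7374257/37094070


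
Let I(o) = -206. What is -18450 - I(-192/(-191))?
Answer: -18244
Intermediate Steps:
-18450 - I(-192/(-191)) = -18450 - 1*(-206) = -18450 + 206 = -18244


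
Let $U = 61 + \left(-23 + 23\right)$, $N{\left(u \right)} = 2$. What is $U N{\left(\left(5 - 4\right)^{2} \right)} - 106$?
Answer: $16$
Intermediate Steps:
$U = 61$ ($U = 61 + 0 = 61$)
$U N{\left(\left(5 - 4\right)^{2} \right)} - 106 = 61 \cdot 2 - 106 = 122 - 106 = 16$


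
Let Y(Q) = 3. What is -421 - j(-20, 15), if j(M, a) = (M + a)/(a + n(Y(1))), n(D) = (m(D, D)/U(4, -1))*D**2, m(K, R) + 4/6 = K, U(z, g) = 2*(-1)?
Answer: -3779/9 ≈ -419.89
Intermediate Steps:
U(z, g) = -2
m(K, R) = -2/3 + K
n(D) = D**2*(1/3 - D/2) (n(D) = ((-2/3 + D)/(-2))*D**2 = ((-2/3 + D)*(-1/2))*D**2 = (1/3 - D/2)*D**2 = D**2*(1/3 - D/2))
j(M, a) = (M + a)/(-21/2 + a) (j(M, a) = (M + a)/(a + (1/6)*3**2*(2 - 3*3)) = (M + a)/(a + (1/6)*9*(2 - 9)) = (M + a)/(a + (1/6)*9*(-7)) = (M + a)/(a - 21/2) = (M + a)/(-21/2 + a))
-421 - j(-20, 15) = -421 - 2*(-20 + 15)/(-21 + 2*15) = -421 - 2*(-5)/(-21 + 30) = -421 - 2*(-5)/9 = -421 - 1*(-10/9) = -421 + 10/9 = -3779/9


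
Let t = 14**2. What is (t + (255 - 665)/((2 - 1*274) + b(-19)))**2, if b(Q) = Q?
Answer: 3300042916/84681 ≈ 38970.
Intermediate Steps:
t = 196
(t + (255 - 665)/((2 - 1*274) + b(-19)))**2 = (196 + (255 - 665)/((2 - 1*274) - 19))**2 = (196 - 410/((2 - 274) - 19))**2 = (196 - 410/(-272 - 19))**2 = (196 - 410/(-291))**2 = (196 - 410*(-1/291))**2 = (196 + 410/291)**2 = (57446/291)**2 = 3300042916/84681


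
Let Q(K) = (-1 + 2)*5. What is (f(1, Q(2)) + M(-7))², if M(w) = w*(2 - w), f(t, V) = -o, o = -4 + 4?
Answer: 3969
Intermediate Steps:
Q(K) = 5 (Q(K) = 1*5 = 5)
o = 0
f(t, V) = 0 (f(t, V) = -1*0 = 0)
(f(1, Q(2)) + M(-7))² = (0 - 7*(2 - 1*(-7)))² = (0 - 7*(2 + 7))² = (0 - 7*9)² = (0 - 63)² = (-63)² = 3969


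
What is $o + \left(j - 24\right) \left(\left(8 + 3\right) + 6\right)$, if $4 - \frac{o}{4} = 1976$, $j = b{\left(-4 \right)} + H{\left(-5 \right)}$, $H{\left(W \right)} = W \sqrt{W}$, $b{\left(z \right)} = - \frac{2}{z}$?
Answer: $- \frac{16575}{2} - 85 i \sqrt{5} \approx -8287.5 - 190.07 i$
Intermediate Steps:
$H{\left(W \right)} = W^{\frac{3}{2}}$
$j = \frac{1}{2} - 5 i \sqrt{5}$ ($j = - \frac{2}{-4} + \left(-5\right)^{\frac{3}{2}} = \left(-2\right) \left(- \frac{1}{4}\right) - 5 i \sqrt{5} = \frac{1}{2} - 5 i \sqrt{5} \approx 0.5 - 11.18 i$)
$o = -7888$ ($o = 16 - 7904 = -7888$)
$o + \left(j - 24\right) \left(\left(8 + 3\right) + 6\right) = -7888 + \left(\left(\frac{1}{2} - 5 i \sqrt{5}\right) - 24\right) \left(\left(8 + 3\right) + 6\right) = -7888 + \left(- \frac{47}{2} - 5 i \sqrt{5}\right) \left(11 + 6\right) = -7888 + \left(- \frac{47}{2} - 5 i \sqrt{5}\right) 17 = -7888 - \left(\frac{799}{2} + 85 i \sqrt{5}\right) = - \frac{16575}{2} - 85 i \sqrt{5}$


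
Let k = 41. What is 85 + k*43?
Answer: 1848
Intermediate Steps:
85 + k*43 = 85 + 41*43 = 85 + 1763 = 1848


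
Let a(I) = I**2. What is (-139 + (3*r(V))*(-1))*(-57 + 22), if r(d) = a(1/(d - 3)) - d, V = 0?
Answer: 14630/3 ≈ 4876.7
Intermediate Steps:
r(d) = (-3 + d)**(-2) - d (r(d) = (1/(d - 3))**2 - d = (1/(-3 + d))**2 - d = (-3 + d)**(-2) - d)
(-139 + (3*r(V))*(-1))*(-57 + 22) = (-139 + (3*((-3 + 0)**(-2) - 1*0))*(-1))*(-57 + 22) = (-139 + (3*((-3)**(-2) + 0))*(-1))*(-35) = (-139 + (3*(1/9 + 0))*(-1))*(-35) = (-139 + (3*(1/9))*(-1))*(-35) = (-139 + (1/3)*(-1))*(-35) = (-139 - 1/3)*(-35) = -418/3*(-35) = 14630/3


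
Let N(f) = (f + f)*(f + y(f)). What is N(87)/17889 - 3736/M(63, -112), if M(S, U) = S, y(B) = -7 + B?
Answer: -21667550/375669 ≈ -57.677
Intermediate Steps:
N(f) = 2*f*(-7 + 2*f) (N(f) = (f + f)*(f + (-7 + f)) = (2*f)*(-7 + 2*f) = 2*f*(-7 + 2*f))
N(87)/17889 - 3736/M(63, -112) = (2*87*(-7 + 2*87))/17889 - 3736/63 = (2*87*(-7 + 174))*(1/17889) - 3736*1/63 = (2*87*167)*(1/17889) - 3736/63 = 29058*(1/17889) - 3736/63 = 9686/5963 - 3736/63 = -21667550/375669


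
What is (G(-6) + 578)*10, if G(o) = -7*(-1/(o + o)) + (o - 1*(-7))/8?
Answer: 69305/12 ≈ 5775.4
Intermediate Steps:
G(o) = 7/8 + o/8 + 7/(2*o) (G(o) = -7*(-1/(2*o)) + (o + 7)*(⅛) = -7*(-1/(2*o)) + (7 + o)*(⅛) = -(-7)/(2*o) + (7/8 + o/8) = 7/(2*o) + (7/8 + o/8) = 7/8 + o/8 + 7/(2*o))
(G(-6) + 578)*10 = ((⅛)*(28 - 6*(7 - 6))/(-6) + 578)*10 = ((⅛)*(-⅙)*(28 - 6*1) + 578)*10 = ((⅛)*(-⅙)*(28 - 6) + 578)*10 = ((⅛)*(-⅙)*22 + 578)*10 = (-11/24 + 578)*10 = (13861/24)*10 = 69305/12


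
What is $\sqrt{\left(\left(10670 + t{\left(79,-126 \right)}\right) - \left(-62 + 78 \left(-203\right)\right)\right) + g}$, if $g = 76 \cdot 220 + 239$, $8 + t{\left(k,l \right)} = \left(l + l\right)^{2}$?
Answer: $\sqrt{107021} \approx 327.14$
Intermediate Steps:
$t{\left(k,l \right)} = -8 + 4 l^{2}$ ($t{\left(k,l \right)} = -8 + \left(l + l\right)^{2} = -8 + \left(2 l\right)^{2} = -8 + 4 l^{2}$)
$g = 16959$ ($g = 16720 + 239 = 16959$)
$\sqrt{\left(\left(10670 + t{\left(79,-126 \right)}\right) - \left(-62 + 78 \left(-203\right)\right)\right) + g} = \sqrt{\left(\left(10670 - \left(8 - 4 \left(-126\right)^{2}\right)\right) - \left(-62 + 78 \left(-203\right)\right)\right) + 16959} = \sqrt{\left(\left(10670 + \left(-8 + 4 \cdot 15876\right)\right) - \left(-62 - 15834\right)\right) + 16959} = \sqrt{\left(\left(10670 + \left(-8 + 63504\right)\right) - -15896\right) + 16959} = \sqrt{\left(\left(10670 + 63496\right) + 15896\right) + 16959} = \sqrt{\left(74166 + 15896\right) + 16959} = \sqrt{90062 + 16959} = \sqrt{107021}$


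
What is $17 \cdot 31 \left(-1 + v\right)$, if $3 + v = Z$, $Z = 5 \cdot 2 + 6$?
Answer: $6324$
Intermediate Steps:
$Z = 16$ ($Z = 10 + 6 = 16$)
$v = 13$ ($v = -3 + 16 = 13$)
$17 \cdot 31 \left(-1 + v\right) = 17 \cdot 31 \left(-1 + 13\right) = 527 \cdot 12 = 6324$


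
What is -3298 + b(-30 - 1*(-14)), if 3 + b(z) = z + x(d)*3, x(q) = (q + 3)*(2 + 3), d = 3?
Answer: -3227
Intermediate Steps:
x(q) = 15 + 5*q (x(q) = (3 + q)*5 = 15 + 5*q)
b(z) = 87 + z (b(z) = -3 + (z + (15 + 5*3)*3) = -3 + (z + (15 + 15)*3) = -3 + (z + 30*3) = -3 + (z + 90) = -3 + (90 + z) = 87 + z)
-3298 + b(-30 - 1*(-14)) = -3298 + (87 + (-30 - 1*(-14))) = -3298 + (87 + (-30 + 14)) = -3298 + (87 - 16) = -3298 + 71 = -3227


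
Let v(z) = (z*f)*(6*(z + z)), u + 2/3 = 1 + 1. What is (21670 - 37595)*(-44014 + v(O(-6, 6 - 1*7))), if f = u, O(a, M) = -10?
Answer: 675442950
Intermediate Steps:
u = 4/3 (u = -⅔ + (1 + 1) = -⅔ + 2 = 4/3 ≈ 1.3333)
f = 4/3 ≈ 1.3333
v(z) = 16*z² (v(z) = (z*(4/3))*(6*(z + z)) = (4*z/3)*(6*(2*z)) = (4*z/3)*(12*z) = 16*z²)
(21670 - 37595)*(-44014 + v(O(-6, 6 - 1*7))) = (21670 - 37595)*(-44014 + 16*(-10)²) = -15925*(-44014 + 16*100) = -15925*(-44014 + 1600) = -15925*(-42414) = 675442950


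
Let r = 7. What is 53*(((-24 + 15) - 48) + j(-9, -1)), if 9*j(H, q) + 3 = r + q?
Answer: -9010/3 ≈ -3003.3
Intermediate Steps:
j(H, q) = 4/9 + q/9 (j(H, q) = -⅓ + (7 + q)/9 = -⅓ + (7/9 + q/9) = 4/9 + q/9)
53*(((-24 + 15) - 48) + j(-9, -1)) = 53*(((-24 + 15) - 48) + (4/9 + (⅑)*(-1))) = 53*((-9 - 48) + (4/9 - ⅑)) = 53*(-57 + ⅓) = 53*(-170/3) = -9010/3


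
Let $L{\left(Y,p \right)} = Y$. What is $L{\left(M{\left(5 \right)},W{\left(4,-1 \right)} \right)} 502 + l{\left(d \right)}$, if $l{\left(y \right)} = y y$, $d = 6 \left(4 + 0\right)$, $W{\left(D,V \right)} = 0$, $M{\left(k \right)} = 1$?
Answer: $1078$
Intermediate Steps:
$d = 24$ ($d = 6 \cdot 4 = 24$)
$l{\left(y \right)} = y^{2}$
$L{\left(M{\left(5 \right)},W{\left(4,-1 \right)} \right)} 502 + l{\left(d \right)} = 1 \cdot 502 + 24^{2} = 502 + 576 = 1078$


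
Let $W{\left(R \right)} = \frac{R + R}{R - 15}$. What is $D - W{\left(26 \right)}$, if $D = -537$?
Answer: $- \frac{5959}{11} \approx -541.73$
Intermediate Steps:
$W{\left(R \right)} = \frac{2 R}{-15 + R}$
$D - W{\left(26 \right)} = -537 - 2 \cdot 26 \frac{1}{-15 + 26} = -537 - 2 \cdot 26 \cdot \frac{1}{11} = -537 - \frac{52}{11} = - \frac{5959}{11}$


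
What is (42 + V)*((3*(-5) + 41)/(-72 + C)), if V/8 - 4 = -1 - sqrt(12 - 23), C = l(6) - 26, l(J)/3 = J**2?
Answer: 858/5 - 104*I*sqrt(11)/5 ≈ 171.6 - 68.986*I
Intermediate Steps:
l(J) = 3*J**2
C = 82 (C = 3*6**2 - 26 = 3*36 - 26 = 108 - 26 = 82)
V = 24 - 8*I*sqrt(11) (V = 32 + 8*(-1 - sqrt(12 - 23)) = 32 + 8*(-1 - sqrt(-11)) = 32 + 8*(-1 - I*sqrt(11)) = 32 + (-8 - 8*I*sqrt(11)) = 24 - 8*I*sqrt(11) ≈ 24.0 - 26.533*I)
(42 + V)*((3*(-5) + 41)/(-72 + C)) = (42 + (24 - 8*I*sqrt(11)))*((3*(-5) + 41)/(-72 + 82)) = (66 - 8*I*sqrt(11))*((-15 + 41)/10) = (66 - 8*I*sqrt(11))*(26*(1/10)) = (66 - 8*I*sqrt(11))*(13/5) = 858/5 - 104*I*sqrt(11)/5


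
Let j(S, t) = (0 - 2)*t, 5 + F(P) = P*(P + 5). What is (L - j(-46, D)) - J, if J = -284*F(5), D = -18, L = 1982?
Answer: 14726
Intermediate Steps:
F(P) = -5 + P*(5 + P) (F(P) = -5 + P*(P + 5) = -5 + P*(5 + P))
j(S, t) = -2*t
J = -12780 (J = -284*(-5 + 5² + 5*5) = -284*(-5 + 25 + 25) = -284*45 = -12780)
(L - j(-46, D)) - J = (1982 - (-2)*(-18)) - 1*(-12780) = (1982 - 1*36) + 12780 = (1982 - 36) + 12780 = 1946 + 12780 = 14726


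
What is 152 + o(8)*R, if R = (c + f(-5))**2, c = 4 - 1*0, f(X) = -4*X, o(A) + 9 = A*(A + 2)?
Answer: 41048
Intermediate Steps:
o(A) = -9 + A*(2 + A) (o(A) = -9 + A*(A + 2) = -9 + A*(2 + A))
c = 4 (c = 4 + 0 = 4)
R = 576 (R = (4 - 4*(-5))**2 = (4 + 20)**2 = 24**2 = 576)
152 + o(8)*R = 152 + (-9 + 8**2 + 2*8)*576 = 152 + (-9 + 64 + 16)*576 = 152 + 71*576 = 152 + 40896 = 41048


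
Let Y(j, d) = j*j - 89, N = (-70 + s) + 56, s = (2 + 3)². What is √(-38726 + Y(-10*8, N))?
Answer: I*√32415 ≈ 180.04*I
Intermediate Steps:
s = 25 (s = 5² = 25)
N = 11 (N = (-70 + 25) + 56 = -45 + 56 = 11)
Y(j, d) = -89 + j² (Y(j, d) = j² - 89 = -89 + j²)
√(-38726 + Y(-10*8, N)) = √(-38726 + (-89 + (-10*8)²)) = √(-38726 + (-89 + (-80)²)) = √(-38726 + (-89 + 6400)) = √(-38726 + 6311) = √(-32415) = I*√32415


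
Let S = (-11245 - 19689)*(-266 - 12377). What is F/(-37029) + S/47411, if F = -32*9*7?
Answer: 4827361410958/585193973 ≈ 8249.2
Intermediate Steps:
S = 391098562 (S = -30934*(-12643) = 391098562)
F = -2016 (F = -288*7 = -2016)
F/(-37029) + S/47411 = -2016/(-37029) + 391098562/47411 = -2016*(-1/37029) + 391098562*(1/47411) = 672/12343 + 391098562/47411 = 4827361410958/585193973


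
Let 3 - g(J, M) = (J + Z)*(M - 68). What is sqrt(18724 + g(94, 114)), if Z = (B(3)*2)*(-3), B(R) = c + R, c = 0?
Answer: sqrt(15231) ≈ 123.41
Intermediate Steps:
B(R) = R (B(R) = 0 + R = R)
Z = -18 (Z = (3*2)*(-3) = 6*(-3) = -18)
g(J, M) = 3 - (-68 + M)*(-18 + J) (g(J, M) = 3 - (J - 18)*(M - 68) = 3 - (-18 + J)*(-68 + M) = 3 - (-68 + M)*(-18 + J))
sqrt(18724 + g(94, 114)) = sqrt(18724 + (-1221 + 18*114 + 68*94 - 1*94*114)) = sqrt(18724 + (-1221 + 2052 + 6392 - 10716)) = sqrt(18724 - 3493) = sqrt(15231)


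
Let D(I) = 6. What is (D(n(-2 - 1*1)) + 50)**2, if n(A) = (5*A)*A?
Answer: 3136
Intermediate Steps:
n(A) = 5*A**2
(D(n(-2 - 1*1)) + 50)**2 = (6 + 50)**2 = 56**2 = 3136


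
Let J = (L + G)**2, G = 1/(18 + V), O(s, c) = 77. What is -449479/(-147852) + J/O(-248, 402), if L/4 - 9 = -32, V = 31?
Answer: 3086423249831/27334434204 ≈ 112.91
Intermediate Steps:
L = -92 (L = 36 + 4*(-32) = 36 - 128 = -92)
G = 1/49 (G = 1/(18 + 31) = 1/49 ≈ 0.020408)
J = 20313049/2401 (J = (-92 + 1/49)**2 = (-4507/49)**2 = 20313049/2401 ≈ 8460.3)
-449479/(-147852) + J/O(-248, 402) = -449479/(-147852) + (20313049/2401)/77 = -449479*(-1/147852) + (20313049/2401)*(1/77) = 449479/147852 + 20313049/184877 = 3086423249831/27334434204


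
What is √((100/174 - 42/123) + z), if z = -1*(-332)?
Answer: 2*√1056791523/3567 ≈ 18.227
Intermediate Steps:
z = 332
√((100/174 - 42/123) + z) = √((100/174 - 42/123) + 332) = √((100*(1/174) - 42*1/123) + 332) = √((50/87 - 14/41) + 332) = √(832/3567 + 332) = √(1185076/3567) = 2*√1056791523/3567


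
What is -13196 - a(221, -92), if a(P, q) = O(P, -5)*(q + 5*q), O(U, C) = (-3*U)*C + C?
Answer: 1813924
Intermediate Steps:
O(U, C) = C - 3*C*U (O(U, C) = -3*C*U + C = C - 3*C*U)
a(P, q) = 6*q*(-5 + 15*P) (a(P, q) = (-5*(1 - 3*P))*(q + 5*q) = (-5 + 15*P)*(6*q) = 6*q*(-5 + 15*P))
-13196 - a(221, -92) = -13196 - 30*(-92)*(-1 + 3*221) = -13196 - 30*(-92)*(-1 + 663) = -13196 - 30*(-92)*662 = -13196 - 1*(-1827120) = -13196 + 1827120 = 1813924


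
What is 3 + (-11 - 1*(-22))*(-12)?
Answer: -129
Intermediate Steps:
3 + (-11 - 1*(-22))*(-12) = 3 + (-11 + 22)*(-12) = 3 + 11*(-12) = 3 - 132 = -129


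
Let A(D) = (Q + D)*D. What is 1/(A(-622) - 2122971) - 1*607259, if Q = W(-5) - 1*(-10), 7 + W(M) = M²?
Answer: -1064830478278/1753503 ≈ -6.0726e+5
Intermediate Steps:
W(M) = -7 + M²
Q = 28 (Q = (-7 + (-5)²) - 1*(-10) = (-7 + 25) + 10 = 18 + 10 = 28)
A(D) = D*(28 + D) (A(D) = (28 + D)*D = D*(28 + D))
1/(A(-622) - 2122971) - 1*607259 = 1/(-622*(28 - 622) - 2122971) - 1*607259 = 1/(-622*(-594) - 2122971) - 607259 = 1/(369468 - 2122971) - 607259 = 1/(-1753503) - 607259 = -1/1753503 - 607259 = -1064830478278/1753503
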